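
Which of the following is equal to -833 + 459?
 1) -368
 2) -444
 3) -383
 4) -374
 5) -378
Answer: 4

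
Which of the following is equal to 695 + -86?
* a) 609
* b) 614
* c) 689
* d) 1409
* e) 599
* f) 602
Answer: a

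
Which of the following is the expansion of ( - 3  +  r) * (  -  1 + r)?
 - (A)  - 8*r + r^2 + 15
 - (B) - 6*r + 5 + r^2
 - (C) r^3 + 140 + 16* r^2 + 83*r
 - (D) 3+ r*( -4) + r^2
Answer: D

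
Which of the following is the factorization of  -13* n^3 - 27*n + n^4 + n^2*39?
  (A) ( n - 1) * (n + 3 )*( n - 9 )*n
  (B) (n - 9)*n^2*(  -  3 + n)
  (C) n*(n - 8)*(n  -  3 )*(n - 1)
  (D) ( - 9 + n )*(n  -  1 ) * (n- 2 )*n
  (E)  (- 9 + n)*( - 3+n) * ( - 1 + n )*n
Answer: E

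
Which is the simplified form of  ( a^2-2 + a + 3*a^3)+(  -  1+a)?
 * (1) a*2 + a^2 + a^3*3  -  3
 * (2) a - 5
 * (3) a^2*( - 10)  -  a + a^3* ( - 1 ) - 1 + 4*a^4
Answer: 1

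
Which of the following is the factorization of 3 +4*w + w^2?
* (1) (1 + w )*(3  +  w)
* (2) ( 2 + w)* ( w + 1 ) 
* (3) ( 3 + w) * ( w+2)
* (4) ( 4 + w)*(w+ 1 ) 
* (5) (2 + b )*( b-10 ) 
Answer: 1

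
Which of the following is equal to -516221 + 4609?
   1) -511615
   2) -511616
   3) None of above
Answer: 3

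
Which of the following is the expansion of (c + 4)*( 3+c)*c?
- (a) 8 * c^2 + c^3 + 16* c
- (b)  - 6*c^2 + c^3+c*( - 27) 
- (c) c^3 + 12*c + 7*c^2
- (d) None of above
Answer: c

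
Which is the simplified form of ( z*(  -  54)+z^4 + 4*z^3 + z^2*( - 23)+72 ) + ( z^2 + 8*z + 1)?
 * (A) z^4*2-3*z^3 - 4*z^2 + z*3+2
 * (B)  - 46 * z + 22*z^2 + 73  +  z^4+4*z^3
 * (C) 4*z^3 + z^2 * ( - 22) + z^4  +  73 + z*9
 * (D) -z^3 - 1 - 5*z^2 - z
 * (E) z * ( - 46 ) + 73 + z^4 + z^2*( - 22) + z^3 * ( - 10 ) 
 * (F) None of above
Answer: F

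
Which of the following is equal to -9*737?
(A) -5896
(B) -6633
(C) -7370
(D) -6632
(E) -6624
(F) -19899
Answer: B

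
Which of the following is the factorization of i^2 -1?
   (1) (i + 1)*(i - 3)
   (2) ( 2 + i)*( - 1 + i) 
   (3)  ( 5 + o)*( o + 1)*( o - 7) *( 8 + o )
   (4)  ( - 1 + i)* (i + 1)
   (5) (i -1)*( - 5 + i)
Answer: 4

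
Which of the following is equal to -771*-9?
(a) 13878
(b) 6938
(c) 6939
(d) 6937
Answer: c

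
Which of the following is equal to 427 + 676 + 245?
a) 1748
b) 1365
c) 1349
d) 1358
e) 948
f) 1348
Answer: f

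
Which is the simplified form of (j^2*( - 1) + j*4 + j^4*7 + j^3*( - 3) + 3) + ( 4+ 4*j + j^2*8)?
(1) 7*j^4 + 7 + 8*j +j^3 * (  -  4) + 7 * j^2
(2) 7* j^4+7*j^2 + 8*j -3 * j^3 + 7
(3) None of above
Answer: 2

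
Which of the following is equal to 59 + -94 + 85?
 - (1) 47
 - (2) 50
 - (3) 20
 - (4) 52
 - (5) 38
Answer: 2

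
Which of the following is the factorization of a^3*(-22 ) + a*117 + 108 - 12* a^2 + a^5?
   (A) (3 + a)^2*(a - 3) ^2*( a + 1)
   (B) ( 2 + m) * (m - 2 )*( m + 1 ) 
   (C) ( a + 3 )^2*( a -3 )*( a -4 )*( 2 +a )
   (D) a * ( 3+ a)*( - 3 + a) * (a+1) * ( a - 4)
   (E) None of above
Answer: E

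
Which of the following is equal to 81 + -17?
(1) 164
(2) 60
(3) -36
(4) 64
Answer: 4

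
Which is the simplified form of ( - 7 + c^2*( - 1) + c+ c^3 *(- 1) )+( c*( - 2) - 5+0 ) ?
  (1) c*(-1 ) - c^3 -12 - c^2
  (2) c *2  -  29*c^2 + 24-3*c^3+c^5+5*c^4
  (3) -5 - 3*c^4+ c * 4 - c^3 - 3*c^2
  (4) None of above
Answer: 1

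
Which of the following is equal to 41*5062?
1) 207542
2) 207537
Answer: 1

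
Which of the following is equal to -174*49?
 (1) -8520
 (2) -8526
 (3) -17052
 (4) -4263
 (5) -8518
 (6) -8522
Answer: 2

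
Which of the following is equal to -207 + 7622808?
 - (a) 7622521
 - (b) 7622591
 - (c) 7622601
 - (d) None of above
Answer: c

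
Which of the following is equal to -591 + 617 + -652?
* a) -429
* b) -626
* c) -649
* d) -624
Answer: b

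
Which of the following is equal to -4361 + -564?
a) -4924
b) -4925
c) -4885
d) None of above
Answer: b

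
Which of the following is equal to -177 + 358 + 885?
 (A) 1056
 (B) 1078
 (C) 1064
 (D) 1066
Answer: D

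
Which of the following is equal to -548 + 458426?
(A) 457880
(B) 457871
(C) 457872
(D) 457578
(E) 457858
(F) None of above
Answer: F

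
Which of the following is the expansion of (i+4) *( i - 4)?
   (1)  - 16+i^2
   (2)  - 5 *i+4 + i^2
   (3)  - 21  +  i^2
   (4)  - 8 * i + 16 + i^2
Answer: 1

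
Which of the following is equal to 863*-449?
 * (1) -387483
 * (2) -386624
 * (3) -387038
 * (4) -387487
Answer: 4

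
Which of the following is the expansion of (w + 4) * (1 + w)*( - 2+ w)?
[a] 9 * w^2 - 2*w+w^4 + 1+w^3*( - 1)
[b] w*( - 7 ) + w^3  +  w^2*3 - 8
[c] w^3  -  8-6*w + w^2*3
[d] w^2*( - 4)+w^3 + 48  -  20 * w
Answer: c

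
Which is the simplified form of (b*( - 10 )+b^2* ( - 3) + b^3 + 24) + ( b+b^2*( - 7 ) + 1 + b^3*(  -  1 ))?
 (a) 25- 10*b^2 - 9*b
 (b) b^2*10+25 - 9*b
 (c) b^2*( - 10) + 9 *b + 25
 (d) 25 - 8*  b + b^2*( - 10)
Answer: a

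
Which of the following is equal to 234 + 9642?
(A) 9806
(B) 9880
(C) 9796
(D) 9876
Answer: D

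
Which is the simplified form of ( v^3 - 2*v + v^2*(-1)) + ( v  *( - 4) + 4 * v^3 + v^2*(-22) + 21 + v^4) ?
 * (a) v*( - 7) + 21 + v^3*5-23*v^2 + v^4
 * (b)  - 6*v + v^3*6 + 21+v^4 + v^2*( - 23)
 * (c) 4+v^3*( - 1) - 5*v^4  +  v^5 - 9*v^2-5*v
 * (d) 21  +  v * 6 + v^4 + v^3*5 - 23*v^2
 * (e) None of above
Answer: e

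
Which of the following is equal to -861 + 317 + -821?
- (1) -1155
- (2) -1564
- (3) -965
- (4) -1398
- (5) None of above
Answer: 5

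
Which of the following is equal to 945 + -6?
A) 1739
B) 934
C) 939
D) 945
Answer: C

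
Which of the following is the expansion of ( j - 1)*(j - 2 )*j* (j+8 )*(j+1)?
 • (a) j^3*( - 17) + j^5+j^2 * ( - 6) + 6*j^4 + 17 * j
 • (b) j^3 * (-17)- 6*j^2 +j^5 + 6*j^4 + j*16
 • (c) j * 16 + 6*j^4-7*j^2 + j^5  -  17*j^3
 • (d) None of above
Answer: b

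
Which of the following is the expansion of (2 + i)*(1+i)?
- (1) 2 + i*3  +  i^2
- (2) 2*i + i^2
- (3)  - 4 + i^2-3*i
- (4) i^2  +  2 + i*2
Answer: 1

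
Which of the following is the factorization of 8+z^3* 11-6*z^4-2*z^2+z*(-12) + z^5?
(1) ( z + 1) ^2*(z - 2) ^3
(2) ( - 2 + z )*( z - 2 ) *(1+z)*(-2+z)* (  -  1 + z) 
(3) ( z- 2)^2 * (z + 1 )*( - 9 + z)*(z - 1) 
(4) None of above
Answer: 2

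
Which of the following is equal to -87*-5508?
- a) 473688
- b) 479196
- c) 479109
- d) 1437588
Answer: b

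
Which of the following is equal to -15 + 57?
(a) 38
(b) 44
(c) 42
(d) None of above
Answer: c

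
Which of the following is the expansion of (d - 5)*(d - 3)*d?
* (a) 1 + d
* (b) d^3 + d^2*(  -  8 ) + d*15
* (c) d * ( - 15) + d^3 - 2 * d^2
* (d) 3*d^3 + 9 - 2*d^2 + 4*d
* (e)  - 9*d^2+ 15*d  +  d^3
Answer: b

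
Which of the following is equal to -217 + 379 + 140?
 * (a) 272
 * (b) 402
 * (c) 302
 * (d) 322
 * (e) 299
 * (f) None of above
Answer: c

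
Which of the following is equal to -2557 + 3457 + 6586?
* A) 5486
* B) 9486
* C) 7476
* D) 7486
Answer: D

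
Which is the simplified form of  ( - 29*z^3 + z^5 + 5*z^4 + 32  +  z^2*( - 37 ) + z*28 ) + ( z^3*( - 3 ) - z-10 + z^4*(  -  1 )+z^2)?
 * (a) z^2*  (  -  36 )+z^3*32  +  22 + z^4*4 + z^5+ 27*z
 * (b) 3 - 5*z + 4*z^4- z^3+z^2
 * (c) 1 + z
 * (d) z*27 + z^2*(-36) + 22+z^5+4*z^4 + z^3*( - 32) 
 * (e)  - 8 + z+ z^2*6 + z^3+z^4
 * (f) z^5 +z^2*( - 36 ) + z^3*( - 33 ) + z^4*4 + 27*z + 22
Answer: d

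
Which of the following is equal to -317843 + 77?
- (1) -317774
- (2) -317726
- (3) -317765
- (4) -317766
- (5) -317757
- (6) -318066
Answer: 4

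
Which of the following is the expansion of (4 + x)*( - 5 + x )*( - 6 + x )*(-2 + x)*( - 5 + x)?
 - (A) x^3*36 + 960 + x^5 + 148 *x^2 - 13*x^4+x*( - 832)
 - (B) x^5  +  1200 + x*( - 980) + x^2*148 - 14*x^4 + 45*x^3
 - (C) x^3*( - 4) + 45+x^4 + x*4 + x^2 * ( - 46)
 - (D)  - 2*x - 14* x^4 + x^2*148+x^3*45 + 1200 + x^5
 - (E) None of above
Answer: B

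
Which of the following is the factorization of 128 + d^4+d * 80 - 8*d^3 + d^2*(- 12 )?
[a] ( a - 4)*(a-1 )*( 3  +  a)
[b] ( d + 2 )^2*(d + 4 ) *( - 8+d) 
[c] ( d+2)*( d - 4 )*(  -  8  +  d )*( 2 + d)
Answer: c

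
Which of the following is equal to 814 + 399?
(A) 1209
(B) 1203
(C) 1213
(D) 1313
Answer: C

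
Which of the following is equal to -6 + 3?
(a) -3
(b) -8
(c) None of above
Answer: a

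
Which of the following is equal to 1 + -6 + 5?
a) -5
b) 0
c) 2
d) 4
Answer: b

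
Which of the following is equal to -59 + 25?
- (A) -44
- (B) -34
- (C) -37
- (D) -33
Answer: B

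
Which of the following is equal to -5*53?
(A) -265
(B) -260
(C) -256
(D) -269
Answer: A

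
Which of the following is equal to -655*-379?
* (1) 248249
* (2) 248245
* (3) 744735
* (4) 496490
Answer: 2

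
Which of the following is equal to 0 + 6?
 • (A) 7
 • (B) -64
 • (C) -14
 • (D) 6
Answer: D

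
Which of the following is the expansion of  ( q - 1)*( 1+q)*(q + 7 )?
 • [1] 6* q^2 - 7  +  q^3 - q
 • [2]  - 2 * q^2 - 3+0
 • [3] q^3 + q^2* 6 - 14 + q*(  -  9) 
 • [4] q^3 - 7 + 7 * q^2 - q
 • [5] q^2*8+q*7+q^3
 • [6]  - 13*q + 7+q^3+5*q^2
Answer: 4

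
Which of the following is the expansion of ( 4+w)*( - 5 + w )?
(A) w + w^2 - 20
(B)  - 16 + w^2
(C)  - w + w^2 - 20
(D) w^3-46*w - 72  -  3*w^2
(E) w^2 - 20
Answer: C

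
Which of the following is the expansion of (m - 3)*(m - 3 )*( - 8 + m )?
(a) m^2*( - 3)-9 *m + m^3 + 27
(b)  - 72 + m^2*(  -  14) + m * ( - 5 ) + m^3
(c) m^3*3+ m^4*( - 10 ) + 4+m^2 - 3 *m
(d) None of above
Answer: d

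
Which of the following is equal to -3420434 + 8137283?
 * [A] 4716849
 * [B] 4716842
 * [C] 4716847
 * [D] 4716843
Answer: A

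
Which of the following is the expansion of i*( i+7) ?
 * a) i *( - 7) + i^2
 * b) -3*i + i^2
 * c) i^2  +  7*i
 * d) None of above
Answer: c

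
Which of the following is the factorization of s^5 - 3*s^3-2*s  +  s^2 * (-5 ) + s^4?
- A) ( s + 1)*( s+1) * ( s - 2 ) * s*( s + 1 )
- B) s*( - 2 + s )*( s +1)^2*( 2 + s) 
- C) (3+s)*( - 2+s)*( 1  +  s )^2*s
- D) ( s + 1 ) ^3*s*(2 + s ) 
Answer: A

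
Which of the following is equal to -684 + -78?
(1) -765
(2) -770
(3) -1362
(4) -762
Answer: 4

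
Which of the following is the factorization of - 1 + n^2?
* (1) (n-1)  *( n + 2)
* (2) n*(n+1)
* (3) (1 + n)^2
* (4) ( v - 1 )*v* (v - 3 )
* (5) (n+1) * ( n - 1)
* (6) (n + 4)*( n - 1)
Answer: 5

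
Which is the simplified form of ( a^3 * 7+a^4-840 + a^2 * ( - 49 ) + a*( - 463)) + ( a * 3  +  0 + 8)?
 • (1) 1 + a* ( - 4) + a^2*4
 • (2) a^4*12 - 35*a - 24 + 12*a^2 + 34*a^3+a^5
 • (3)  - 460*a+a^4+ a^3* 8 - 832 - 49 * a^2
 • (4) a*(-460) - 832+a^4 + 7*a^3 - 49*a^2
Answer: 4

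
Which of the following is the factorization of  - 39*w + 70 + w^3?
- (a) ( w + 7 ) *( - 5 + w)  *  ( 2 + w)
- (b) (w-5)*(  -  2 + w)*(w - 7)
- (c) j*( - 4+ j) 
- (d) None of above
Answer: d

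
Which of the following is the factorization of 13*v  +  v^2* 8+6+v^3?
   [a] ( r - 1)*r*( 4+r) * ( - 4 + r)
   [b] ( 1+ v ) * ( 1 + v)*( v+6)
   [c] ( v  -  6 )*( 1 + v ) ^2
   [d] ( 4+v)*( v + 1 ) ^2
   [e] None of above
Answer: b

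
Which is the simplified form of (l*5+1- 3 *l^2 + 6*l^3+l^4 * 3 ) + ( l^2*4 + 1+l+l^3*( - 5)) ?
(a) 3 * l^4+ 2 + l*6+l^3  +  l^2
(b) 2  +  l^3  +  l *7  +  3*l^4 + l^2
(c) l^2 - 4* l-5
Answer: a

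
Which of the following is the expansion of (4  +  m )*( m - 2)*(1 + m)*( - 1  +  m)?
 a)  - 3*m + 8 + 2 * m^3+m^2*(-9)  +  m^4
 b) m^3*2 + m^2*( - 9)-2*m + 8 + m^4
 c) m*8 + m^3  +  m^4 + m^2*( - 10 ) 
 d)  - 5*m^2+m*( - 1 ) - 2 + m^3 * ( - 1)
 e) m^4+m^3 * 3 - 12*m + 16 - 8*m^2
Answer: b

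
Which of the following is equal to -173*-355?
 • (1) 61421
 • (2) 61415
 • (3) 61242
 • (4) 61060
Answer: 2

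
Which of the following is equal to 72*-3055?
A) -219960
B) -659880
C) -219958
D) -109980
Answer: A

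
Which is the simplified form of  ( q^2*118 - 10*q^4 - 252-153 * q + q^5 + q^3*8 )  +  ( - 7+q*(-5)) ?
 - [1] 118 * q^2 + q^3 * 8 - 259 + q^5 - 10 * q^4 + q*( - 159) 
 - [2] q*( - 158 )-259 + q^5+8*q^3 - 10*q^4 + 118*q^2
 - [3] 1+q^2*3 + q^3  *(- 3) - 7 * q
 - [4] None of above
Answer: 2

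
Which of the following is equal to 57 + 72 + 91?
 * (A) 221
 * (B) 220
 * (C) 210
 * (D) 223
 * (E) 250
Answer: B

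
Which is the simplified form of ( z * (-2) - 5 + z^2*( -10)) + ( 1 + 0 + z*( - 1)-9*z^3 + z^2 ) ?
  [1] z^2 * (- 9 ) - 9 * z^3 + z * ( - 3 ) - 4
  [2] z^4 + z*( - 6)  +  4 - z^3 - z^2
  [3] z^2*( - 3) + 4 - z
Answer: 1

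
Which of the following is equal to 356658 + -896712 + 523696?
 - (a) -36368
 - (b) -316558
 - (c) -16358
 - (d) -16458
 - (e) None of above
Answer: c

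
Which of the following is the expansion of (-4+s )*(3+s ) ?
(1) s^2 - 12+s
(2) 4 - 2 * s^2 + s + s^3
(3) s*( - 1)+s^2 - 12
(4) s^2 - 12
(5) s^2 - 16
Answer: 3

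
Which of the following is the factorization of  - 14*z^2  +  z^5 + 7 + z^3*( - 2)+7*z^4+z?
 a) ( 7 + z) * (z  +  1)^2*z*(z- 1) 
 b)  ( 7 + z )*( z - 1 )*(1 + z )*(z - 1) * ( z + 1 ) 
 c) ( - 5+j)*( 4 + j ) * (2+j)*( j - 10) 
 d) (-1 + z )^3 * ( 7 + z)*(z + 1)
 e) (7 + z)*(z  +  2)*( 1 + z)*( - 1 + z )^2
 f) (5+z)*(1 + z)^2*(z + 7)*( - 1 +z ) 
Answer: b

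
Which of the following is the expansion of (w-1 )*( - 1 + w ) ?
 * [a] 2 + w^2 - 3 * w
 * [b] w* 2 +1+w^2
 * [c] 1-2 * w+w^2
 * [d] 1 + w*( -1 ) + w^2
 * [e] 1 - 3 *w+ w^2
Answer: c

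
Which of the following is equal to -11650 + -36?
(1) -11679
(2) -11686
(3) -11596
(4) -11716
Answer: 2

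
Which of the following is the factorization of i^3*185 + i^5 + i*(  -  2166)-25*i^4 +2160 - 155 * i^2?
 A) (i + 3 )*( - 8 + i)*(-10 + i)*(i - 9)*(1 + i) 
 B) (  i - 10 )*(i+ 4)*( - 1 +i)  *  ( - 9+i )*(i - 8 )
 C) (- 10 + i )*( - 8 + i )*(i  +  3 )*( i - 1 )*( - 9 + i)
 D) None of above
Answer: C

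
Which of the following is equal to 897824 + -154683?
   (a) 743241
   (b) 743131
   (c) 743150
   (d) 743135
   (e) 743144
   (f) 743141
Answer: f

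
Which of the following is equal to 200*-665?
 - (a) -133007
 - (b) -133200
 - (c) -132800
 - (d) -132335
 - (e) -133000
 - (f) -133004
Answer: e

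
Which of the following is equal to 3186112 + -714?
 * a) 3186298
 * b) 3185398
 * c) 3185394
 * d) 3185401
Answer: b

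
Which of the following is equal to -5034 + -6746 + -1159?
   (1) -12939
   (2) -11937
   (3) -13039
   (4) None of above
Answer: 1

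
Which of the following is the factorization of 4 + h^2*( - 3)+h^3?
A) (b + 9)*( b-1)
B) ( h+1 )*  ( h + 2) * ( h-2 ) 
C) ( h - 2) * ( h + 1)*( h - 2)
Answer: C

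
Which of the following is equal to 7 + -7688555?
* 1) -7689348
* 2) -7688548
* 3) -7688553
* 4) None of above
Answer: 2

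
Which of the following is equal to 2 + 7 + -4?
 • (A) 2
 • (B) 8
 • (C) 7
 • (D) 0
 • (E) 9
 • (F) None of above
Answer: F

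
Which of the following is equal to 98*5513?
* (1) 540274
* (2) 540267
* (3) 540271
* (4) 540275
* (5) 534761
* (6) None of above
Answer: 1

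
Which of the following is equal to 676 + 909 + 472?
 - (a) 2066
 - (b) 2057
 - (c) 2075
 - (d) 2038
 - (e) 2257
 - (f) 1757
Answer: b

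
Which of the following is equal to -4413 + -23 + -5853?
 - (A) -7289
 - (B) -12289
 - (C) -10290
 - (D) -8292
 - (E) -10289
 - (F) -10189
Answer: E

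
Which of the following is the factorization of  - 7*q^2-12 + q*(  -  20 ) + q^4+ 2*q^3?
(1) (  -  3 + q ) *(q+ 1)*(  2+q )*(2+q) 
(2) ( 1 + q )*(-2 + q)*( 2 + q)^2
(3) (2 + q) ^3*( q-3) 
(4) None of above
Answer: 1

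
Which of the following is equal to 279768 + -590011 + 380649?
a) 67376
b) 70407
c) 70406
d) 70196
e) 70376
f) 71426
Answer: c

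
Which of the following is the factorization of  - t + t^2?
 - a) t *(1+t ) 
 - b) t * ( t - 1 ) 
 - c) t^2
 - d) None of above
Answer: b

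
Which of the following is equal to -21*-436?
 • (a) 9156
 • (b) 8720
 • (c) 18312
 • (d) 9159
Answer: a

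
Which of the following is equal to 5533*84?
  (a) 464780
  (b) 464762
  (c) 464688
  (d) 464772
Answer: d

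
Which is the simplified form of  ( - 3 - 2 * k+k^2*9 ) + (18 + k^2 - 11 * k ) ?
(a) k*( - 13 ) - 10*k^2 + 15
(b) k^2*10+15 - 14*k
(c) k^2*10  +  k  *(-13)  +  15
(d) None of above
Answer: c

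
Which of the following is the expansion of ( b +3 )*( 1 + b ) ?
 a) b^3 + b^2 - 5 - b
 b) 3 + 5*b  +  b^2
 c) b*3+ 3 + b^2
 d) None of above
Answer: d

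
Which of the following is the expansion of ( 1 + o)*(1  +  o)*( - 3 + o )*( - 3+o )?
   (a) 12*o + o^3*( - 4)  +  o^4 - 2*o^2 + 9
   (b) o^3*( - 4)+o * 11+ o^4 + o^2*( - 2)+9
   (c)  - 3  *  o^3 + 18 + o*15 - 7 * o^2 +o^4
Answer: a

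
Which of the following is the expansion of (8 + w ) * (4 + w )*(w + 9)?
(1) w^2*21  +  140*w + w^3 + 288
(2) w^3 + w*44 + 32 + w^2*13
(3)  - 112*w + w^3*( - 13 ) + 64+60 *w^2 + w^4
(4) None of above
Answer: 1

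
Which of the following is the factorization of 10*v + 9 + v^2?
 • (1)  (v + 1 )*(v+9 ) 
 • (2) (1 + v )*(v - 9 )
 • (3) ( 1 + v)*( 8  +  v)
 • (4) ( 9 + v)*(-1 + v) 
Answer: 1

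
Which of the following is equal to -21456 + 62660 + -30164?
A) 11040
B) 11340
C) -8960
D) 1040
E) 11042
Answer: A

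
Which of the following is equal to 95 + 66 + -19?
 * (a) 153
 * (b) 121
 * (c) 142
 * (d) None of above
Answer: c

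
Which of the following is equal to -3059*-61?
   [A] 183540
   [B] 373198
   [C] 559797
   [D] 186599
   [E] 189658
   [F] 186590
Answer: D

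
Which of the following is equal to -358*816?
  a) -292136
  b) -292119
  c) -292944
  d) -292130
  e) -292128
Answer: e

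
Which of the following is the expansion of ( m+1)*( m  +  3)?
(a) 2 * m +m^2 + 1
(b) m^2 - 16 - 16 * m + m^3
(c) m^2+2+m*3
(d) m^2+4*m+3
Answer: d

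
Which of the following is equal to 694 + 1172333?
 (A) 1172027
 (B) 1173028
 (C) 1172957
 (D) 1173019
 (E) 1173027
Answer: E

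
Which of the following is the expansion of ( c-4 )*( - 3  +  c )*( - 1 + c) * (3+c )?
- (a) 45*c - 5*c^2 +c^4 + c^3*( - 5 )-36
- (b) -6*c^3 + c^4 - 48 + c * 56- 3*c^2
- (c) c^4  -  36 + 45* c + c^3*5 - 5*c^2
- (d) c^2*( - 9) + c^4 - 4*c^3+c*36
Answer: a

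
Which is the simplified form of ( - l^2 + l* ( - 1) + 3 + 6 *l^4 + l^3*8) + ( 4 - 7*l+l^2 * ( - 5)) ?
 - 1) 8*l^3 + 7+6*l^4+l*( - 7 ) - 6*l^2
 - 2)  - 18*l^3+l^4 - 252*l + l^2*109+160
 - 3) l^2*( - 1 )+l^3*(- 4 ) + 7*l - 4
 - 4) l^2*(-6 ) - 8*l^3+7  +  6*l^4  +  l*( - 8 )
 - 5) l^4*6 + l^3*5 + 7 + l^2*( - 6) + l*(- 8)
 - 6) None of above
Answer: 6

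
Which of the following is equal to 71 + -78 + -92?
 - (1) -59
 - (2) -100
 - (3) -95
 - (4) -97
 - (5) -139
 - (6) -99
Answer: 6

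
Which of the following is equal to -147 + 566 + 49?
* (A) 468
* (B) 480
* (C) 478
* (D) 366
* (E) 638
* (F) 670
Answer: A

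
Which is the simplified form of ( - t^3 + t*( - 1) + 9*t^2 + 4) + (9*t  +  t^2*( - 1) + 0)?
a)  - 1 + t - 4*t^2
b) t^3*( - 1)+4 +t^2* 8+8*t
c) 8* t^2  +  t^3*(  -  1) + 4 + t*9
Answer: b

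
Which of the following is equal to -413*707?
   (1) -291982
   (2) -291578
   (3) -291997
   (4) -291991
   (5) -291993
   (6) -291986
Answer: 4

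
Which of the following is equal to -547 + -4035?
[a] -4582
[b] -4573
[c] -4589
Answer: a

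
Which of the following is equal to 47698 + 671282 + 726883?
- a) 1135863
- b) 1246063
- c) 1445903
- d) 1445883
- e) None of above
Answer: e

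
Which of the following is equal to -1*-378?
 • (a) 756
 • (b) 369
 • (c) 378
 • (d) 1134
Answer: c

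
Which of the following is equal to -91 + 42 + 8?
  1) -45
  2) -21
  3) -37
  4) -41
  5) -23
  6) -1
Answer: 4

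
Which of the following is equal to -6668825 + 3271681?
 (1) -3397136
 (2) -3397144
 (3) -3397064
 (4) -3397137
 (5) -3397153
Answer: 2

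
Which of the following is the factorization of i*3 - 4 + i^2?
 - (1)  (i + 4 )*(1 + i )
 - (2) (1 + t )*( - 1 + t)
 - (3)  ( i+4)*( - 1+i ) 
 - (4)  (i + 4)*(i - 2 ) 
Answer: 3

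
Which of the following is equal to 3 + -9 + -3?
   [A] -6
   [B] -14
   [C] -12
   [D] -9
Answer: D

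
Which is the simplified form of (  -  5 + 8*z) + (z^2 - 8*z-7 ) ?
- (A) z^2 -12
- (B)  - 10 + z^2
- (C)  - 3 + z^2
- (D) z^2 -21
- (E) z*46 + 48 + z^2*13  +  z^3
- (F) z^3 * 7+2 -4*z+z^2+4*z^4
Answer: A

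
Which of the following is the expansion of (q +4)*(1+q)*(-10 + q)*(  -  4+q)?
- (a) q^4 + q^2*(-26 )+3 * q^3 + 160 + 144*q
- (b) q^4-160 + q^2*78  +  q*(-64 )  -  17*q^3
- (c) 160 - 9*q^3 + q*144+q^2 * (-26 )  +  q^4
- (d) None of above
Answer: c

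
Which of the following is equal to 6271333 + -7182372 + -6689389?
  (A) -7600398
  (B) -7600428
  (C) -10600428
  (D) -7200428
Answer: B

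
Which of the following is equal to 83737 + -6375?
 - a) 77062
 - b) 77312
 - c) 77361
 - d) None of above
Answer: d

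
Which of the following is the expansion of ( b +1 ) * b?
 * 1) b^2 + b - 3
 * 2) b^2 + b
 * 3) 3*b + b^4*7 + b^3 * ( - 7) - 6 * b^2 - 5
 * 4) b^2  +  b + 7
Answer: 2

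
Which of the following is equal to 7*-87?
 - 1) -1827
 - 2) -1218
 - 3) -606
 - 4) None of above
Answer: 4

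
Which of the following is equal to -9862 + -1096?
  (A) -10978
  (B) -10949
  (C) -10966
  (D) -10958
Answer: D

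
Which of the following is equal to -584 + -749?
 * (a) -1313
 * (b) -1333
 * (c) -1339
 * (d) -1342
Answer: b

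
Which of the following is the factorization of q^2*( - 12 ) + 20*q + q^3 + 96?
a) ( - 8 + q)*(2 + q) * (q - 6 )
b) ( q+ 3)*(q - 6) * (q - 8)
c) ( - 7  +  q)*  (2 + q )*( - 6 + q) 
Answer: a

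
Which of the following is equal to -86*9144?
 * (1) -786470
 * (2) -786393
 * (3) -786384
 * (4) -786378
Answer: 3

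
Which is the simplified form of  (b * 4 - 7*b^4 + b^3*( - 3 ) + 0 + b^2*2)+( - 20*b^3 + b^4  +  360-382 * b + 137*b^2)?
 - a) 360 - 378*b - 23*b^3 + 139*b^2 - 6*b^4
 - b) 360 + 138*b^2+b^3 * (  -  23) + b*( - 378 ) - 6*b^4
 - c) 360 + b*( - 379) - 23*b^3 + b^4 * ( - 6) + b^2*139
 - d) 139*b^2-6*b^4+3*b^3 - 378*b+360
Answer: a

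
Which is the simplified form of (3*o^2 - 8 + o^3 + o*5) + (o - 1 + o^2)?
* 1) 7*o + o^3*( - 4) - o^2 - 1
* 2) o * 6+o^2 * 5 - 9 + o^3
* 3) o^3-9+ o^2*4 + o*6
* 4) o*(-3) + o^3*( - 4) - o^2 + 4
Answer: 3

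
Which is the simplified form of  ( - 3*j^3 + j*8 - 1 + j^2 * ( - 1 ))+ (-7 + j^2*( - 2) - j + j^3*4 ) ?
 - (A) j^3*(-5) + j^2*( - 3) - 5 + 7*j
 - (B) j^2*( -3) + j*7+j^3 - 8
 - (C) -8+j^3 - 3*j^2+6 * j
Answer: B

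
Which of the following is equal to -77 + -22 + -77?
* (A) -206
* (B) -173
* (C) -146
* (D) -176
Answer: D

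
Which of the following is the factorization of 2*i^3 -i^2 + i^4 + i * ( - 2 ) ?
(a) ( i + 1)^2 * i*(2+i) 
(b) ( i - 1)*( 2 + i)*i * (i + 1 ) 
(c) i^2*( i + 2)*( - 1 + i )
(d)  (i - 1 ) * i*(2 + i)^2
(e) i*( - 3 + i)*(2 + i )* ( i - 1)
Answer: b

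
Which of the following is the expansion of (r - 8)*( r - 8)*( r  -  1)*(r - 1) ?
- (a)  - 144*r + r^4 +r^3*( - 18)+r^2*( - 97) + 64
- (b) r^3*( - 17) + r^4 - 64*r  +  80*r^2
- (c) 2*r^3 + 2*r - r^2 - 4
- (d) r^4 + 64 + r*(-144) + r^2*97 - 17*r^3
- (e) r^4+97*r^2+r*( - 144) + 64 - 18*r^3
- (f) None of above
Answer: e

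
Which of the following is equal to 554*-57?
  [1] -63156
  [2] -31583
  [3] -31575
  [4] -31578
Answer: 4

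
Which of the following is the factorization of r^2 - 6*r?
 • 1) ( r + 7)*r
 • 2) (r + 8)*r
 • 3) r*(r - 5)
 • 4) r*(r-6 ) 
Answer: 4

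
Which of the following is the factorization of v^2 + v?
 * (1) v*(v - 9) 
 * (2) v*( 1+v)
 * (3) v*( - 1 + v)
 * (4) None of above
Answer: 2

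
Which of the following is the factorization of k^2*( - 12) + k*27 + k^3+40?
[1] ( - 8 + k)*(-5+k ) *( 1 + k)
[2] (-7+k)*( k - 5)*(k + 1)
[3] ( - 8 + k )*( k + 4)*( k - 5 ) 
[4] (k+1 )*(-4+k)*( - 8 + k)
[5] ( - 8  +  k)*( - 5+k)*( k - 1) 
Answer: 1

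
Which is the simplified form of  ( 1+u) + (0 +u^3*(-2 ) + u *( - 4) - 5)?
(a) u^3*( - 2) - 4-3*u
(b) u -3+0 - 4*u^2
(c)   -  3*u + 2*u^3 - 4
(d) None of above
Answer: a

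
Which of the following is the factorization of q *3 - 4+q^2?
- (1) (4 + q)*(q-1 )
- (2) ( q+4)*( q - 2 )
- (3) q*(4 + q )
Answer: 1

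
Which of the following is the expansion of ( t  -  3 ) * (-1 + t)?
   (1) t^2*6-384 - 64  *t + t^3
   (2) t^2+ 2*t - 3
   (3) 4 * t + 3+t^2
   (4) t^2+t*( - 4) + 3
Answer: 4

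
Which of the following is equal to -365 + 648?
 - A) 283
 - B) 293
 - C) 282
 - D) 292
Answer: A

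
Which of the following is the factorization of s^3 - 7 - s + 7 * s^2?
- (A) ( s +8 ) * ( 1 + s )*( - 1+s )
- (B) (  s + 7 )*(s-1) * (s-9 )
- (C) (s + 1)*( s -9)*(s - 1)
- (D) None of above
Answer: D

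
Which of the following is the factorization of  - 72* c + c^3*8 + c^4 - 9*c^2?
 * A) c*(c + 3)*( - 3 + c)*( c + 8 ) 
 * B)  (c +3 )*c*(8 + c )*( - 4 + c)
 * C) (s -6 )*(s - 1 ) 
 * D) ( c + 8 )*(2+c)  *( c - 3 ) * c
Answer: A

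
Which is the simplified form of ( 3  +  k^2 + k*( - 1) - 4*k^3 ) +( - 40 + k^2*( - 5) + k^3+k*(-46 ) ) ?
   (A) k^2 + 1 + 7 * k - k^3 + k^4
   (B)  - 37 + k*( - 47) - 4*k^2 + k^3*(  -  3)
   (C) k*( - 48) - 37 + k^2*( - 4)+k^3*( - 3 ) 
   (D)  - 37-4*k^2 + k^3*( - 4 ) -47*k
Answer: B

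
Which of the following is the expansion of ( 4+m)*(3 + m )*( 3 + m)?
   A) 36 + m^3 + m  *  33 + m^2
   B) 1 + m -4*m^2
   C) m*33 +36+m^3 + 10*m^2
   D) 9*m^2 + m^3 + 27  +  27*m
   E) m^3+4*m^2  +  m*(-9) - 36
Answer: C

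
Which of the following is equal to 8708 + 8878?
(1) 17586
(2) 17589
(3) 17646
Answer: 1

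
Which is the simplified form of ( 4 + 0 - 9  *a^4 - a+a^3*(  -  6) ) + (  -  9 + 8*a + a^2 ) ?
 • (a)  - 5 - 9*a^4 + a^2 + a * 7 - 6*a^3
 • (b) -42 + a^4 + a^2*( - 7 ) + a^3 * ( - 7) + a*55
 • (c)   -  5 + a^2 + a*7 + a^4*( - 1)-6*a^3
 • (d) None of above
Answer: a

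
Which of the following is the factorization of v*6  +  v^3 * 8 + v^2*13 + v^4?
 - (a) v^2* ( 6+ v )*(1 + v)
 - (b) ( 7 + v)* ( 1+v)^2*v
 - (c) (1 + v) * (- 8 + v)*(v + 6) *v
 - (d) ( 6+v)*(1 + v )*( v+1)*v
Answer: d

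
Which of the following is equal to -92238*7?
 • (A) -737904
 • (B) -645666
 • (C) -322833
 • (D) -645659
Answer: B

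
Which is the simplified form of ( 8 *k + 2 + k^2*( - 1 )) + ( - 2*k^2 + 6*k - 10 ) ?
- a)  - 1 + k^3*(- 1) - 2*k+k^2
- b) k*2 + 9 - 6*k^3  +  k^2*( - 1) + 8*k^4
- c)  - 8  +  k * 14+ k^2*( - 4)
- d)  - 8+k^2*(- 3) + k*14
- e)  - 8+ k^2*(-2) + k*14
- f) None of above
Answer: d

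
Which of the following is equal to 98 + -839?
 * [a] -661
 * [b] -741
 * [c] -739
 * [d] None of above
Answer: b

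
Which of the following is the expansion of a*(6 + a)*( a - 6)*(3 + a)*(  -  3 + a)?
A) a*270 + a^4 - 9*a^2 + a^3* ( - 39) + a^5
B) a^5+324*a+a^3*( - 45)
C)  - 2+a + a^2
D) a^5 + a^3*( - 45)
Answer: B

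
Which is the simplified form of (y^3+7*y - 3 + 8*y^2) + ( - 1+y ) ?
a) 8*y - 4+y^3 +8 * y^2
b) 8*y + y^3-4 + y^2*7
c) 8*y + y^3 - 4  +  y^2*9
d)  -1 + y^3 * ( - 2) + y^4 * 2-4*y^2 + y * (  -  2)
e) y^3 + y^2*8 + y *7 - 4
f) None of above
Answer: a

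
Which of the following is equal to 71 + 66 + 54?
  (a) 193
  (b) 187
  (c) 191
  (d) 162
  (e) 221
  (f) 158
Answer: c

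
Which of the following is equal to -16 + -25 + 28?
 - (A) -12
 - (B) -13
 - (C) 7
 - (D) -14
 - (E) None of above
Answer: B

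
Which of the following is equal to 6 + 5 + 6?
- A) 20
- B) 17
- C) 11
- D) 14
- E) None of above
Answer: B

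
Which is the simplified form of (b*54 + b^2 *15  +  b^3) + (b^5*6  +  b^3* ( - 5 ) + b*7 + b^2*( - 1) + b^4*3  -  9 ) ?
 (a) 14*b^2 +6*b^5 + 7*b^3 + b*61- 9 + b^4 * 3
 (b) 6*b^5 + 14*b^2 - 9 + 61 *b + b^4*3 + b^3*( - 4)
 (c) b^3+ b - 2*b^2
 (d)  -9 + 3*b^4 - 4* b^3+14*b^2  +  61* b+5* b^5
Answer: b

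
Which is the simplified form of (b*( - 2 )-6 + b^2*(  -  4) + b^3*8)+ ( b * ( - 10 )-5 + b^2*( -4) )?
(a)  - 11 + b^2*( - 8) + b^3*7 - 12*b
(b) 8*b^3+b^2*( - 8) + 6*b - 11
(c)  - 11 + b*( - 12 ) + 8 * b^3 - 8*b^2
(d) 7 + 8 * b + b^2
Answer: c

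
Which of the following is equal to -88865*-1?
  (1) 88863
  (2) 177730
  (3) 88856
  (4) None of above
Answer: 4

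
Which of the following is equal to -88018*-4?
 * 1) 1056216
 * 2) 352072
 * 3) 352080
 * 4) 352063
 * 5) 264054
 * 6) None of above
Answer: 2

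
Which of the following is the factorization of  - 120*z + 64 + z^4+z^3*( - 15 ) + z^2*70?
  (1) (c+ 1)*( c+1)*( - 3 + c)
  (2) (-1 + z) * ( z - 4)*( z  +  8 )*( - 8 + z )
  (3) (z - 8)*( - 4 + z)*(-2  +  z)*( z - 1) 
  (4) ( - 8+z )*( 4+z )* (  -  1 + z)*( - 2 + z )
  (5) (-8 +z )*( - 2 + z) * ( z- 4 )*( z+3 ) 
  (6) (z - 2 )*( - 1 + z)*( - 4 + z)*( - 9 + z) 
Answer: 3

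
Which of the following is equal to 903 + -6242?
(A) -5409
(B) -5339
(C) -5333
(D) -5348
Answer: B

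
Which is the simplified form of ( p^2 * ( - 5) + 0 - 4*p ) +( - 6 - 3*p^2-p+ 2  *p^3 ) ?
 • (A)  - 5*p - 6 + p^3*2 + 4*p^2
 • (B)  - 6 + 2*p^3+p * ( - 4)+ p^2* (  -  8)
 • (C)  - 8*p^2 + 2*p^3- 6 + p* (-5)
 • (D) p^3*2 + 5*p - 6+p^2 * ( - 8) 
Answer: C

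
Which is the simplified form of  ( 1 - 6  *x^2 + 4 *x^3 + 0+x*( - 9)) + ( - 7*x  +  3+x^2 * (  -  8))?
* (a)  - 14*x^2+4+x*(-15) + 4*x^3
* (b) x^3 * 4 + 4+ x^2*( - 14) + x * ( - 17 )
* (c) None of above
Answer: c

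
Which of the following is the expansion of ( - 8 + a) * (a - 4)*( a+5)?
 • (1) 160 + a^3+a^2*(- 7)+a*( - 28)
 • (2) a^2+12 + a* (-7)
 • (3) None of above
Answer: 1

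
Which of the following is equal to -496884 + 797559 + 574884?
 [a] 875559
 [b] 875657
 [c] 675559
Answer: a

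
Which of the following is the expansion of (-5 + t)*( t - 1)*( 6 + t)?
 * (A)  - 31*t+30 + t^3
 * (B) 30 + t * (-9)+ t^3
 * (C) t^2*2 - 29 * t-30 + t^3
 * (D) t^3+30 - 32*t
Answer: A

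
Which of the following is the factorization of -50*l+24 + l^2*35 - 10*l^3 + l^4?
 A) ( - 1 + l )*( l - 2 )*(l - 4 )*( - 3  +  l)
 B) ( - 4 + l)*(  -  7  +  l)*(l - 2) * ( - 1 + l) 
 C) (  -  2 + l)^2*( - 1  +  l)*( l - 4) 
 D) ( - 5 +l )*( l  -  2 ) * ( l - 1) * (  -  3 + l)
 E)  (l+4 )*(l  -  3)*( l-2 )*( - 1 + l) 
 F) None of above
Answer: A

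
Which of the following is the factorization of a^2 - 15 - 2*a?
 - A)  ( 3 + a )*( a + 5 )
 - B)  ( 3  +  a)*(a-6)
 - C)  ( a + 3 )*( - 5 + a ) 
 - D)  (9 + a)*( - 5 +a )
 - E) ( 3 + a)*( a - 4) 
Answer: C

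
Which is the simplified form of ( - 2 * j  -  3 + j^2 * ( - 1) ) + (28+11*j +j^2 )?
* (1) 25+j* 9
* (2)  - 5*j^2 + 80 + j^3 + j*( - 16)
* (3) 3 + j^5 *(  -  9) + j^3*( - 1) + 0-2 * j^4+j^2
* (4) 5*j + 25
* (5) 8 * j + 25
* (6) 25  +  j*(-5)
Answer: 1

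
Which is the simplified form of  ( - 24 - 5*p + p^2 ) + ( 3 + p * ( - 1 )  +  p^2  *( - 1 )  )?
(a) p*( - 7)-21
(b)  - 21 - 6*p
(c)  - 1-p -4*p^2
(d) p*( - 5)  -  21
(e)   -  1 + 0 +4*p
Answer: b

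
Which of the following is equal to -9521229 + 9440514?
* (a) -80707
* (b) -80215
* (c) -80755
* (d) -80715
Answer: d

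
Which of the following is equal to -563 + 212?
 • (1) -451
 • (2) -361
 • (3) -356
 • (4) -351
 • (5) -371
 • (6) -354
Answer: 4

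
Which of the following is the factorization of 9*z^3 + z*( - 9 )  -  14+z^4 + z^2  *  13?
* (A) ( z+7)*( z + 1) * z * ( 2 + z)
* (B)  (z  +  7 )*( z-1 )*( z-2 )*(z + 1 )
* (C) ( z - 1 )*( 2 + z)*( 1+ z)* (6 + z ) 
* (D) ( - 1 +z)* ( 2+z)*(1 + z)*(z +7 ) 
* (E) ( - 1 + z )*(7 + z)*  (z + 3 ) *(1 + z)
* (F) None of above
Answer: D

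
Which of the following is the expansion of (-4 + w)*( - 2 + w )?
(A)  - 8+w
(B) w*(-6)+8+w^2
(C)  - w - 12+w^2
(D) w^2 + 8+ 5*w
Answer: B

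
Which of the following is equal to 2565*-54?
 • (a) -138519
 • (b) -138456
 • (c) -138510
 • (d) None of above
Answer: c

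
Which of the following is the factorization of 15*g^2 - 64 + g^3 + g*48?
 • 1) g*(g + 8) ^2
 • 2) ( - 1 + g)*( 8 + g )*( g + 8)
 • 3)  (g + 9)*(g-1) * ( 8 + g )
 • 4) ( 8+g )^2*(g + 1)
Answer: 2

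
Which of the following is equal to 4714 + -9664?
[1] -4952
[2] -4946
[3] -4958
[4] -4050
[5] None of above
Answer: 5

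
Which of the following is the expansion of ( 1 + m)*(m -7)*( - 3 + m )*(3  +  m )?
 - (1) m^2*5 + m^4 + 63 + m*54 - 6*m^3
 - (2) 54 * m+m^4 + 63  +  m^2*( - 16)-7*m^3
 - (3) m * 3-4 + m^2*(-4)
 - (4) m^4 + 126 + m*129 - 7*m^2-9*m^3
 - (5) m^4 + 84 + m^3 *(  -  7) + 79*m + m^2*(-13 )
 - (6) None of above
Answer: 6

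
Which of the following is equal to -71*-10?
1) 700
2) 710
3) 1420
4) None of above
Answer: 2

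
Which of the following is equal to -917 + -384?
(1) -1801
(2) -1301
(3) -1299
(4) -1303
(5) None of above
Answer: 2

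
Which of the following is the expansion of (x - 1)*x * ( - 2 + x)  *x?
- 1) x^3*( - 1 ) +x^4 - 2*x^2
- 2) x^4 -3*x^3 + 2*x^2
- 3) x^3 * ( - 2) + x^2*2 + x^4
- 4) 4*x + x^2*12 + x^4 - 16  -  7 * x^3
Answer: 2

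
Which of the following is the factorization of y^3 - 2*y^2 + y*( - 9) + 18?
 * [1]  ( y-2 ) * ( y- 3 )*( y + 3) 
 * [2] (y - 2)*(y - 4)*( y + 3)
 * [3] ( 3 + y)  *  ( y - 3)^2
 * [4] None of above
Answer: 1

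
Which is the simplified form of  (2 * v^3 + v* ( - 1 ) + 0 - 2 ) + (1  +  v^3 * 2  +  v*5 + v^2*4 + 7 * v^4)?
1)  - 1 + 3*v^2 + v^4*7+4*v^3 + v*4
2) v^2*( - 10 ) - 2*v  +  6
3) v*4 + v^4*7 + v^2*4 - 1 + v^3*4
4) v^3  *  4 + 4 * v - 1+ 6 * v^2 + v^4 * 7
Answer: 3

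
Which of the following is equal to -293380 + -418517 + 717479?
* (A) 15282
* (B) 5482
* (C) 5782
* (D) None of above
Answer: D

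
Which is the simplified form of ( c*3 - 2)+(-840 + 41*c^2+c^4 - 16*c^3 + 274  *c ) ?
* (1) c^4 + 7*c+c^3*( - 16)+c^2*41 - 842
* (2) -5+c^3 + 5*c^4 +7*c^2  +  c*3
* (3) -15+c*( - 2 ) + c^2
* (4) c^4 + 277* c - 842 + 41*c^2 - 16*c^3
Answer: 4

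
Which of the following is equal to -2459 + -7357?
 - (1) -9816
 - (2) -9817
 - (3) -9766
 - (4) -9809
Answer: 1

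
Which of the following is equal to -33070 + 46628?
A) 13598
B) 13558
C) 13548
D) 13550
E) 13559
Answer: B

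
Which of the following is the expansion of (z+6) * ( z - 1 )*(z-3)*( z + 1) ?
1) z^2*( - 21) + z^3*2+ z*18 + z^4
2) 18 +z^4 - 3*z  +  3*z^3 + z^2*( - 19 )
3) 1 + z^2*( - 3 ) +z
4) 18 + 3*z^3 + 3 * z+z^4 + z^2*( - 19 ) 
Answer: 2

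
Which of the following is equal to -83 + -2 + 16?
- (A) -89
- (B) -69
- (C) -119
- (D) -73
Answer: B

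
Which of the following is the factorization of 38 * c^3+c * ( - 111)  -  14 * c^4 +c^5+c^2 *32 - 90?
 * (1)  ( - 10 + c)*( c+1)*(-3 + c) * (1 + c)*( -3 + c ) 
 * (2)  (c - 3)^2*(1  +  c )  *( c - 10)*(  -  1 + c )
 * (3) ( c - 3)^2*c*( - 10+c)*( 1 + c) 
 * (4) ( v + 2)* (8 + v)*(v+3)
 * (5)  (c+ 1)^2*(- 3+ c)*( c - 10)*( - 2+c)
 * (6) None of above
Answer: 1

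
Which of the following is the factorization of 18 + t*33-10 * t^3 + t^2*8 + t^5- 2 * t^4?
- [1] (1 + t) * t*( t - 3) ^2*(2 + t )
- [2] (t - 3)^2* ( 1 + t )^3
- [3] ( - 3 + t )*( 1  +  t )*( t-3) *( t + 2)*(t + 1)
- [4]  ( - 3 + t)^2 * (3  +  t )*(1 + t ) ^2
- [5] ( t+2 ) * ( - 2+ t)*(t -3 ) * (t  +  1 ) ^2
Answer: 3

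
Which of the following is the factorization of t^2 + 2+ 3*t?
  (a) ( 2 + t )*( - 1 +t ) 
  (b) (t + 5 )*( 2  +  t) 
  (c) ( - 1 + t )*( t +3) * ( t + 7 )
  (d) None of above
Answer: d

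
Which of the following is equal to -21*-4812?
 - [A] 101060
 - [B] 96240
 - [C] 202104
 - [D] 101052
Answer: D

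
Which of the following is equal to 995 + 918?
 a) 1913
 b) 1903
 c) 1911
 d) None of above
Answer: a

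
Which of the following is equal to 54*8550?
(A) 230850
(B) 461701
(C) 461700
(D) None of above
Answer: C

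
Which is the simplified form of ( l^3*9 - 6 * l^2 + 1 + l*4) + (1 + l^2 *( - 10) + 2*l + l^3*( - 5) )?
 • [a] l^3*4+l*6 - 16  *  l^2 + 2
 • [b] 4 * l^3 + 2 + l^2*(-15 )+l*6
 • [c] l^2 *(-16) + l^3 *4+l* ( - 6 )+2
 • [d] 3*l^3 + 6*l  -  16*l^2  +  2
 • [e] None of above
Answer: a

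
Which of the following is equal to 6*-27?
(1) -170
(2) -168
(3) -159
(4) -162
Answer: 4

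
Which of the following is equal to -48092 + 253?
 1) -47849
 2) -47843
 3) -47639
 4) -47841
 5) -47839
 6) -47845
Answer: 5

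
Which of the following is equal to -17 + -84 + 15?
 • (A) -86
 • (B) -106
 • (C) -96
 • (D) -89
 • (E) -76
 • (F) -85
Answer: A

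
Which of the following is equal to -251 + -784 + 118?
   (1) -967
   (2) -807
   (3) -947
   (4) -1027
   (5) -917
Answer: 5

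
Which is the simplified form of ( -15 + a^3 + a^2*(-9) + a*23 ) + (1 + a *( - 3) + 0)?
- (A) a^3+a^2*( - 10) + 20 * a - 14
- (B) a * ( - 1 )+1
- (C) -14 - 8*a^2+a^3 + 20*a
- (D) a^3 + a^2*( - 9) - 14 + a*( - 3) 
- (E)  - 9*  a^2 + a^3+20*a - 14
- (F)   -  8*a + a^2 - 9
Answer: E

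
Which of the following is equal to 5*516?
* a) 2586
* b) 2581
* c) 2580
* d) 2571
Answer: c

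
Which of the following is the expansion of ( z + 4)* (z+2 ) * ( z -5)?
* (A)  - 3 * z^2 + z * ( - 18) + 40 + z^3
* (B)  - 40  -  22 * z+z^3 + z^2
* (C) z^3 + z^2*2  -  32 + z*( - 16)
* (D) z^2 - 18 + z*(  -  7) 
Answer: B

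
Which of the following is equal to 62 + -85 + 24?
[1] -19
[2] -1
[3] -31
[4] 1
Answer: 4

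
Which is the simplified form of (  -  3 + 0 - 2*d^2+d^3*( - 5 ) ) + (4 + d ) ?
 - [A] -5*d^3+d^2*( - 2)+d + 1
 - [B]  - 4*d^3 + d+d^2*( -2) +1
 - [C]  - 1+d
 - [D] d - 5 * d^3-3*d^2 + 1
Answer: A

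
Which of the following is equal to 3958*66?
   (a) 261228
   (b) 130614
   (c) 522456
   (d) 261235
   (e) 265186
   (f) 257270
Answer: a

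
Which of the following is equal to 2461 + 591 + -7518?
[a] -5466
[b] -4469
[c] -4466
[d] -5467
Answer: c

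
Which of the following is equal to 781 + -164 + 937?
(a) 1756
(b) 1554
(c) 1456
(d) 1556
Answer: b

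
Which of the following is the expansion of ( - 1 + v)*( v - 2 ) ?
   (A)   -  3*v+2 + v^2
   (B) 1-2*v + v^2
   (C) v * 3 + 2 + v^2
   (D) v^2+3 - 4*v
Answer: A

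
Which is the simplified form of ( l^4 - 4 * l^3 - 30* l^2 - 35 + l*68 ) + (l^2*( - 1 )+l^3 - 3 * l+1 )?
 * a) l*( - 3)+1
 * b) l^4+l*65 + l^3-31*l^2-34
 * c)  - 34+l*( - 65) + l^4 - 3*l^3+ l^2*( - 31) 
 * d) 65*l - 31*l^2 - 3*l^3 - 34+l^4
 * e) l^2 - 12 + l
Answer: d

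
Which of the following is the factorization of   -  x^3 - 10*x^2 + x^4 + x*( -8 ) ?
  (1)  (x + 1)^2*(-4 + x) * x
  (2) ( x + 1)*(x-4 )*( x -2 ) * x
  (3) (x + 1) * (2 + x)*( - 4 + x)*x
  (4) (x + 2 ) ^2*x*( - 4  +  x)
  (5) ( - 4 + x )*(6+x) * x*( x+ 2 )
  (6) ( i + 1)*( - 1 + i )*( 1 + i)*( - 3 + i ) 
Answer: 3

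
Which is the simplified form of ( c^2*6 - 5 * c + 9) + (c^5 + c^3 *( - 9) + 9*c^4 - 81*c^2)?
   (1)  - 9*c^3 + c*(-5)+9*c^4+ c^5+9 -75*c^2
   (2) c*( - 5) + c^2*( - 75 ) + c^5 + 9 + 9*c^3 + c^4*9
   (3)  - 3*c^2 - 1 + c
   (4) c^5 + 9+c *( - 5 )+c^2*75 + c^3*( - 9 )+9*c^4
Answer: 1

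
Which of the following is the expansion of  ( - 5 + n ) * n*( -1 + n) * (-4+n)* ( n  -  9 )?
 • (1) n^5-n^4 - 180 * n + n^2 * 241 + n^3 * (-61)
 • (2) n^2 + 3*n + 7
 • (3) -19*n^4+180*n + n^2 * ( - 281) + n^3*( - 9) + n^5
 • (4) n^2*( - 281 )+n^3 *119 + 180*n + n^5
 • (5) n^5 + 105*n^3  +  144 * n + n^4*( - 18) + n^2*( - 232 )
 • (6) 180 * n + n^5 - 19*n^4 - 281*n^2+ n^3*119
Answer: 6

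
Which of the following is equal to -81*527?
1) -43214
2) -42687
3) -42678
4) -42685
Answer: 2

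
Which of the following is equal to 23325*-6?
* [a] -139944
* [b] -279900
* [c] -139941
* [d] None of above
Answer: d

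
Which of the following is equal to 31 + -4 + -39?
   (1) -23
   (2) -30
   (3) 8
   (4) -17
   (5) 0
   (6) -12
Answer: 6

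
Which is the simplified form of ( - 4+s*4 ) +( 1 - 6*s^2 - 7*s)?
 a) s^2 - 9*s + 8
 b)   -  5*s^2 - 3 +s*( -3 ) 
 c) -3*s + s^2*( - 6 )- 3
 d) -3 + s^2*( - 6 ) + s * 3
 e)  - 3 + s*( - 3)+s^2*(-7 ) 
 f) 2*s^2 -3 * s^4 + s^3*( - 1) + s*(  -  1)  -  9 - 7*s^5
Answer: c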